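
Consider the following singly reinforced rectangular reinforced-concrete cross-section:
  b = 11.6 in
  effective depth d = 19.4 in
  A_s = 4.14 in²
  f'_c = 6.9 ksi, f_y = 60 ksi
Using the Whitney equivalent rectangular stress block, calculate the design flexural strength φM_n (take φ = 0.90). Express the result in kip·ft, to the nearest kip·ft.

φM_n ≈ 327 kip·ft

T = A_s f_y = 4.14 × 60 = 248.4 kips.
a = T/(0.85 f'_c b) = 248.4/(0.85 × 6.9 × 11.6) = 3.651 in.
M_n = T(d − a/2) = 248.4 × (19.4 − 1.8255) = 4365.5 kip·in = 4365.5/12 = 363.79 kip·ft.
φM_n = 0.90 × 363.79 = 327.41 kip·ft.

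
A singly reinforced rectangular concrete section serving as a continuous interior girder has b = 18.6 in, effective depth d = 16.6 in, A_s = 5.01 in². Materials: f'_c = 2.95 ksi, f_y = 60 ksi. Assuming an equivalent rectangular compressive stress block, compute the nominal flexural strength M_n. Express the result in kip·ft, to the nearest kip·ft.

M_n ≈ 335 kip·ft

T = A_s f_y = 5.01 × 60 = 300.6 kips.
a = T/(0.85 f'_c b) = 300.6/(0.85 × 2.95 × 18.6) = 6.445 in.
M_n = T(d − a/2) = 300.6 × (16.6 − 3.2225) = 4021.3 kip·in = 4021.3/12 = 335.11 kip·ft.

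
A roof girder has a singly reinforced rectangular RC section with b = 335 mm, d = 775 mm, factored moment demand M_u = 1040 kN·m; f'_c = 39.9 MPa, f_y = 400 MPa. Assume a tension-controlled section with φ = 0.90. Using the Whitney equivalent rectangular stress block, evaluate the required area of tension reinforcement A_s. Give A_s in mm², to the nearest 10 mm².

M_n = M_u/φ = 1040/0.90 = 1155.56 kN·m.
With M_n = 0.85 f'_c a b (d − a/2), solve the quadratic for a:
a = d − √(d² − 2M_n/(0.85 f'_c b)) = 775 − √(775² − 2 × 1155.56×10⁶/(0.85 × 39.9 × 335)) = 144.76 mm.
A_s = 0.85 f'_c a b / f_y = 0.85 × 39.9 × 144.76 × 335 / 400 = 4111.7 mm².

A_s ≈ 4110 mm²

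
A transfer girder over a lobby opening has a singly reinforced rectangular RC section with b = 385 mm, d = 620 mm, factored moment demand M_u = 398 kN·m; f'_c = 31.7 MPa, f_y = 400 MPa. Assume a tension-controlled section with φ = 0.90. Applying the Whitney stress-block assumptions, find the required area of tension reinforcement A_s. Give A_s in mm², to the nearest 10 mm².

M_n = M_u/φ = 398/0.90 = 442.222 kN·m.
With M_n = 0.85 f'_c a b (d − a/2), solve the quadratic for a:
a = d − √(d² − 2M_n/(0.85 f'_c b)) = 620 − √(620² − 2 × 442.222×10⁶/(0.85 × 31.7 × 385)) = 73.06 mm.
A_s = 0.85 f'_c a b / f_y = 0.85 × 31.7 × 73.06 × 385 / 400 = 1894.8 mm².

A_s ≈ 1890 mm²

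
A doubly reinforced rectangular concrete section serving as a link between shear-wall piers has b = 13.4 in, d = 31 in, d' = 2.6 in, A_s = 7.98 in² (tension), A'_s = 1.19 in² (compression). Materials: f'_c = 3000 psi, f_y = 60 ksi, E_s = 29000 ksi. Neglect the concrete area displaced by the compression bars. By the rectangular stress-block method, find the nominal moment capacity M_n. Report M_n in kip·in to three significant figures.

M_n ≈ 12200 kip·in

Assume both steels yield.
a = (A_s − A'_s) f_y/(0.85 f'_c b) = (7.98 − 1.19) × 60/(0.85 × 3 × 13.4) = 11.923 in.
c = a/β₁ = 11.923/0.85 = 14.027 in; ε'_s = 0.003(c − d')/c = 0.0024 ≥ ε_y = 0.0021, so the compression steel yields.
M_n = (A_s − A'_s) f_y (d − a/2) + A'_s f_y (d − d') = 407.4 × (31 − 5.9615) + 71.4 × (31 − 2.6) = 10200.7 + 2027.8 = 12228.5 kip·in.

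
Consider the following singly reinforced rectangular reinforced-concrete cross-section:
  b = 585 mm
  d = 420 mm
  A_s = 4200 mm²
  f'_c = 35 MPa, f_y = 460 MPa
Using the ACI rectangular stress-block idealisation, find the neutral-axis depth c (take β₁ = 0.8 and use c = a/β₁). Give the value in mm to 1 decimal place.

T = A_s f_y = 4200 × 460 = 1932000 N = 1932 kN.
Setting C = 0.85 f'_c a b equal to T: a = 1932000/(0.85 × 35 × 585) = 111.011 mm.
With β₁ = 0.8, c = a/β₁ = 111.011/0.8 = 138.8 mm.

c ≈ 138.8 mm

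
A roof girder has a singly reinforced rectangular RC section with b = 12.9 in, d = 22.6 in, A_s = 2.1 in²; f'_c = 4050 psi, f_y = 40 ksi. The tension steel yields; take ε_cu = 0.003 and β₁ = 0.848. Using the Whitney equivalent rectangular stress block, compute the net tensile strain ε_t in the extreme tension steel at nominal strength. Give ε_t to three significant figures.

a = A_s f_y/(0.85 f'_c b) = 1.892 in.
β₁ = 0.848, so c = a/β₁ = 1.892/0.848 = 2.231 in.
From the linear strain diagram with ε_cu = 0.003: ε_t = 0.003 (d − c)/c = 0.003 × (22.6 − 2.231)/2.231 = 0.0274.
Since ε_t ≥ 0.005, the section is tension-controlled.

ε_t ≈ 0.0274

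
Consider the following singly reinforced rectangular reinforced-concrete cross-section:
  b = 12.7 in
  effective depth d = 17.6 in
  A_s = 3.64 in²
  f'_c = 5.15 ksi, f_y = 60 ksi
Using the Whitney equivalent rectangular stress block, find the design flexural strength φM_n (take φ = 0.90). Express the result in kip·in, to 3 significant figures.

φM_n ≈ 3070 kip·in

T = A_s f_y = 3.64 × 60 = 218.4 kips.
a = T/(0.85 f'_c b) = 218.4/(0.85 × 5.15 × 12.7) = 3.928 in.
M_n = T(d − a/2) = 218.4 × (17.6 − 1.964) = 3414.9 kip·in.
φM_n = 0.90 × 3414.9 = 3073.4 kip·in.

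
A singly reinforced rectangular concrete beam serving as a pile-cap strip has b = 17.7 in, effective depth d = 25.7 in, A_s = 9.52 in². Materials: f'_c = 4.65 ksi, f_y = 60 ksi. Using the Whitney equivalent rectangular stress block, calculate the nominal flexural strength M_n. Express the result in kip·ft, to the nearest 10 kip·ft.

T = A_s f_y = 9.52 × 60 = 571.2 kips.
a = T/(0.85 f'_c b) = 571.2/(0.85 × 4.65 × 17.7) = 8.165 in.
M_n = T(d − a/2) = 571.2 × (25.7 − 4.0825) = 12347.9 kip·in = 12347.9/12 = 1028.99 kip·ft.

M_n ≈ 1030 kip·ft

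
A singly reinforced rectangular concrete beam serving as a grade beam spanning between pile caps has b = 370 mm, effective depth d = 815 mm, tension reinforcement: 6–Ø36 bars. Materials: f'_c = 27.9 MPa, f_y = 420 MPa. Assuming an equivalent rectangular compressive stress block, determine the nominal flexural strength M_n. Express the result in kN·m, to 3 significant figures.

M_n ≈ 1720 kN·m

A_s = 6 × 1018 = 6108 mm².
T = A_s f_y = 6108 × 420 = 2565360 N = 2565.36 kN.
From C = T: a = T/(0.85 f'_c b) = 2565360/(0.85 × 27.9 × 370) = 292.36 mm.
M_n = T(d − a/2) = 2565.36 kN × (815 − 146.18) mm = 1715.76 kN·m.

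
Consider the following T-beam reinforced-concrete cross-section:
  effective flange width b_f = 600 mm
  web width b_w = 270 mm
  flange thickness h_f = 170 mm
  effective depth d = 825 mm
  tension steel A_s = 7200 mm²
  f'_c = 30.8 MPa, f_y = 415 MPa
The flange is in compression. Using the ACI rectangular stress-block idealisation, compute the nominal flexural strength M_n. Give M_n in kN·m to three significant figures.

M_n ≈ 2180 kN·m

Tension: T = A_s f_y = 7200 × 415 = 2988000 N.
Try a within the flange: a = T/(0.85 f'_c b_f) = 2988000/(0.85 × 30.8 × 600) = 190.22 mm.
a = 190.22 > h_f = 170 mm: the block extends into the web. Split into flange-overhang and web parts.
C_f = 0.85 f'_c (b_f − b_w) h_f = 0.85 × 30.8 × (600 − 270) × 170 = 1468698 N.
Remaining web compression depth: a_w = (T − C_f)/(0.85 f'_c b_w) = (2988000 − 1468698)/(0.85 × 30.8 × 270) = 214.94 mm.
M_n = C_f(d − h_f/2) + (T − C_f)(d − a_w/2) = 1468698 × (825 − 85) + 1519302 × (825 − 107.47) = 1086.84 + 1090.14 = 2176.98 × 10⁶ N·mm.
M_n = 2176.98 kN·m.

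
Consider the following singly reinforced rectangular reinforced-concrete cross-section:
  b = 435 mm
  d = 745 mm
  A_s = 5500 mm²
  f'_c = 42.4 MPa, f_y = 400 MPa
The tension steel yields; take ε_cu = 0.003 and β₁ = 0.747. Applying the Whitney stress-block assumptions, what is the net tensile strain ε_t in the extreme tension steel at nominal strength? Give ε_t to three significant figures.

a = A_s f_y/(0.85 f'_c b) = 140.33 mm.
β₁ = 0.747, so c = a/β₁ = 140.33/0.747 = 187.86 mm.
From the linear strain diagram with ε_cu = 0.003: ε_t = 0.003 (d − c)/c = 0.003 × (745 − 187.86)/187.86 = 0.00890.
Since ε_t ≥ 0.005, the section is tension-controlled.

ε_t ≈ 0.00890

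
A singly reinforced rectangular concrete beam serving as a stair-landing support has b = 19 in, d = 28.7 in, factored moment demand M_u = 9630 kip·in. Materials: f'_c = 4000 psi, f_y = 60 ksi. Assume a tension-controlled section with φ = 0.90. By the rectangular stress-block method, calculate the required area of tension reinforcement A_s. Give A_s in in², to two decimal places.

A_s ≈ 7.01 in²

M_n = M_u/φ = 9630/0.90 = 10700 kip·in.
From M_n = 0.85 f'_c a b (d − a/2):
a = d − √(d² − 2M_n/(0.85 f'_c b)) = 28.7 − √(28.7² − 2 × 10700/(0.85 × 4 × 19)) = 6.509 in.
A_s = 0.85 f'_c a b / f_y = 0.85 × 4 × 6.509 × 19 / 60 = 7.008 in².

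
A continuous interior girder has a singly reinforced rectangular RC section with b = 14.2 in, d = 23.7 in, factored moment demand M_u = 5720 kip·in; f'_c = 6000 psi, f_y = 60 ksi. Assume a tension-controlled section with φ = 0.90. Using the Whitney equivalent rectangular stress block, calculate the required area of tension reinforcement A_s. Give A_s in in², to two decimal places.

A_s ≈ 4.89 in²

M_n = M_u/φ = 5720/0.90 = 6355.56 kip·in.
From M_n = 0.85 f'_c a b (d − a/2):
a = d − √(d² − 2M_n/(0.85 f'_c b)) = 23.7 − √(23.7² − 2 × 6355.56/(0.85 × 6 × 14.2)) = 4.049 in.
A_s = 0.85 f'_c a b / f_y = 0.85 × 6 × 4.049 × 14.2 / 60 = 4.887 in².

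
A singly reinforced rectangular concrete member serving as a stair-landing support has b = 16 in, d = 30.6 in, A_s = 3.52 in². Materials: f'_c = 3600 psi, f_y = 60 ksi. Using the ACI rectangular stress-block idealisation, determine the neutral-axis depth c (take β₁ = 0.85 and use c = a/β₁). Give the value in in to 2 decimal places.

c ≈ 5.07 in

T = A_s f_y = 3.52 × 60 = 211.2 kips.
a = T/(0.85 f'_c b) = 211.2/(0.85 × 3.6 × 16) = 4.3137 in.
With β₁ = 0.85, c = a/β₁ = 4.3137/0.85 = 5.07 in.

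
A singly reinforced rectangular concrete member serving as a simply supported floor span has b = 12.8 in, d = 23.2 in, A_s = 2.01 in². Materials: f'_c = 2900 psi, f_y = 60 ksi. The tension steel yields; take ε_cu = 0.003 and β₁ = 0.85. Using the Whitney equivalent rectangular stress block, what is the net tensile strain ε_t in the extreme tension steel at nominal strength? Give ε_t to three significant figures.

ε_t ≈ 0.0125

a = A_s f_y/(0.85 f'_c b) = 3.822 in.
β₁ = 0.85, so c = a/β₁ = 3.822/0.85 = 4.496 in.
From the linear strain diagram with ε_cu = 0.003: ε_t = 0.003 (d − c)/c = 0.003 × (23.2 − 4.496)/4.496 = 0.0125.
Since ε_t ≥ 0.005, the section is tension-controlled.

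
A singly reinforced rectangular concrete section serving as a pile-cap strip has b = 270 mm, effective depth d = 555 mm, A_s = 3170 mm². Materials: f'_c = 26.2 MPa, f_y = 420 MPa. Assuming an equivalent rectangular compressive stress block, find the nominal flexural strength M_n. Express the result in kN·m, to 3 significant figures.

T = A_s f_y = 3170 × 420 = 1331400 N = 1331.4 kN.
From C = T: a = T/(0.85 f'_c b) = 1331400/(0.85 × 26.2 × 270) = 221.42 mm.
M_n = T(d − a/2) = 1331.4 kN × (555 − 110.71) mm = 591.53 kN·m.

M_n ≈ 592 kN·m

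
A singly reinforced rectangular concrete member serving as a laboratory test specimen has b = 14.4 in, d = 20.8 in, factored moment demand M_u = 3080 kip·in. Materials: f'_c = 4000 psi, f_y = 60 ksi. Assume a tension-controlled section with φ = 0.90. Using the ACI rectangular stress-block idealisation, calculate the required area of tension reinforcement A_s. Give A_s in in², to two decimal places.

M_n = M_u/φ = 3080/0.90 = 3422.22 kip·in.
From M_n = 0.85 f'_c a b (d − a/2):
a = d − √(d² − 2M_n/(0.85 f'_c b)) = 20.8 − √(20.8² − 2 × 3422.22/(0.85 × 4 × 14.4)) = 3.687 in.
A_s = 0.85 f'_c a b / f_y = 0.85 × 4 × 3.687 × 14.4 / 60 = 3.009 in².

A_s ≈ 3.01 in²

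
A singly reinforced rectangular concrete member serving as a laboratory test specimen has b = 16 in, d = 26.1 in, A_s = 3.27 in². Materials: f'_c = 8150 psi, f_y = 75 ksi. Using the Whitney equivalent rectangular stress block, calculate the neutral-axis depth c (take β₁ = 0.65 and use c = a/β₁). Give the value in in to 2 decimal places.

T = A_s f_y = 3.27 × 75 = 245.25 kips.
a = T/(0.85 f'_c b) = 245.25/(0.85 × 8.15 × 16) = 2.2126 in.
With β₁ = 0.65, c = a/β₁ = 2.2126/0.65 = 3.40 in.

c ≈ 3.40 in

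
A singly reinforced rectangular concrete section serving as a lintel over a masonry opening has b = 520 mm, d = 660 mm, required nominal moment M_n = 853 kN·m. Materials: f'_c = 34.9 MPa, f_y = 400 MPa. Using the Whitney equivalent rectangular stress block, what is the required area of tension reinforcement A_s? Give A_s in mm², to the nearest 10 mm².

A_s ≈ 3470 mm²

With M_n = 0.85 f'_c a b (d − a/2), solve the quadratic for a:
a = d − √(d² − 2M_n/(0.85 f'_c b)) = 660 − √(660² − 2 × 853×10⁶/(0.85 × 34.9 × 520)) = 89.91 mm.
A_s = 0.85 f'_c a b / f_y = 0.85 × 34.9 × 89.91 × 520 / 400 = 3467.3 mm².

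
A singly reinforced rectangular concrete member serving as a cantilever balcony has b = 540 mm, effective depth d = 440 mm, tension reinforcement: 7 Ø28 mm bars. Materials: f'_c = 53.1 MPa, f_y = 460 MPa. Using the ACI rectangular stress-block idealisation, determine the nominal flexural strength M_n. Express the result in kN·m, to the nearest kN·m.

A_s = 7 × 616 = 4312 mm².
T = A_s f_y = 4312 × 460 = 1983520 N = 1983.52 kN.
From C = T: a = T/(0.85 f'_c b) = 1983520/(0.85 × 53.1 × 540) = 81.38 mm.
M_n = T(d − a/2) = 1983.52 kN × (440 − 40.69) mm = 792.04 kN·m.

M_n ≈ 792 kN·m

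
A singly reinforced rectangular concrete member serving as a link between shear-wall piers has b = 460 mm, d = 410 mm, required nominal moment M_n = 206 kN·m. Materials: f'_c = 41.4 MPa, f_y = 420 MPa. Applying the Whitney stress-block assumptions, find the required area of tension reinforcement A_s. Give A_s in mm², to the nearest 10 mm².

With M_n = 0.85 f'_c a b (d − a/2), solve the quadratic for a:
a = d − √(d² − 2M_n/(0.85 f'_c b)) = 410 − √(410² − 2 × 206×10⁶/(0.85 × 41.4 × 460)) = 32.31 mm.
A_s = 0.85 f'_c a b / f_y = 0.85 × 41.4 × 32.31 × 460 / 420 = 1245.3 mm².

A_s ≈ 1250 mm²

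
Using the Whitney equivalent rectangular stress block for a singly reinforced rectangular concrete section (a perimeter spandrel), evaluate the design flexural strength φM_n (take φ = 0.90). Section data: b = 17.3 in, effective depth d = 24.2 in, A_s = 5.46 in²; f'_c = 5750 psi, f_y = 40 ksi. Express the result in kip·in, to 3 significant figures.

φM_n ≈ 4500 kip·in

T = A_s f_y = 5.46 × 40 = 218.4 kips.
a = T/(0.85 f'_c b) = 218.4/(0.85 × 5.75 × 17.3) = 2.583 in.
M_n = T(d − a/2) = 218.4 × (24.2 − 1.2915) = 5003.2 kip·in.
φM_n = 0.90 × 5003.2 = 4502.9 kip·in.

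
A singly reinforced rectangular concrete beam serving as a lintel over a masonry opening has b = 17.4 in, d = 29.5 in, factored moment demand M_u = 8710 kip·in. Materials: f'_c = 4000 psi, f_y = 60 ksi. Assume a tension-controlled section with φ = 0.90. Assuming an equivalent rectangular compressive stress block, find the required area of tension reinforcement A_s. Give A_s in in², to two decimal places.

M_n = M_u/φ = 8710/0.90 = 9677.78 kip·in.
From M_n = 0.85 f'_c a b (d − a/2):
a = d − √(d² − 2M_n/(0.85 f'_c b)) = 29.5 − √(29.5² − 2 × 9677.78/(0.85 × 4 × 17.4)) = 6.196 in.
A_s = 0.85 f'_c a b / f_y = 0.85 × 4 × 6.196 × 17.4 / 60 = 6.109 in².

A_s ≈ 6.11 in²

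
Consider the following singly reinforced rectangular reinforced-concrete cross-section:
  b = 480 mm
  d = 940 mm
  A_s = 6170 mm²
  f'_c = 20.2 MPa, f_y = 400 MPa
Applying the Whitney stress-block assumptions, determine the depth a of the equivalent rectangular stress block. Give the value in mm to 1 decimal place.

T = A_s f_y = 6170 × 400 = 2468000 N = 2468 kN.
Setting C = 0.85 f'_c a b equal to T: a = 2468000/(0.85 × 20.2 × 480) = 299.5 mm.

a ≈ 299.5 mm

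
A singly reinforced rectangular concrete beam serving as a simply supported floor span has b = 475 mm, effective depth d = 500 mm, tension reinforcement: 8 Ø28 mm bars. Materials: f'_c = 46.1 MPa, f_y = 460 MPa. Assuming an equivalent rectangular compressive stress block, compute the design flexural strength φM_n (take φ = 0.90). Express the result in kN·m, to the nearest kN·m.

A_s = 8 × 616 = 4928 mm².
T = A_s f_y = 4928 × 460 = 2266880 N = 2266.88 kN.
From C = T: a = T/(0.85 f'_c b) = 2266880/(0.85 × 46.1 × 475) = 121.79 mm.
M_n = T(d − a/2) = 2266.88 kN × (500 − 60.895) mm = 995.40 kN·m.
φM_n = 0.90 × 995.40 = 895.86 kN·m.

φM_n ≈ 896 kN·m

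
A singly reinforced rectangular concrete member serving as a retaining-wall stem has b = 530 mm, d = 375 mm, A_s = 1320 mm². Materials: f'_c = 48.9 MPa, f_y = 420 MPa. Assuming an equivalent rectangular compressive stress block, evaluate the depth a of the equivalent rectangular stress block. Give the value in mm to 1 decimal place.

a ≈ 25.2 mm

T = A_s f_y = 1320 × 420 = 554400 N = 554.4 kN.
Setting C = 0.85 f'_c a b equal to T: a = 554400/(0.85 × 48.9 × 530) = 25.2 mm.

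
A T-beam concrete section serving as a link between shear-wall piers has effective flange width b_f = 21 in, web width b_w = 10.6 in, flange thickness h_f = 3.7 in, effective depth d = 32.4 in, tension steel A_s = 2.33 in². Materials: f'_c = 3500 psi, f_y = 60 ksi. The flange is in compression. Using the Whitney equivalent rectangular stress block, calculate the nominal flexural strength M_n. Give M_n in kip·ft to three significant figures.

M_n ≈ 364 kip·ft

Tension: T = A_s f_y = 2.33 × 60 = 139.8 kips.
Try a within the flange: a = T/(0.85 f'_c b_f) = 139.8/(0.85 × 3.5 × 21) = 2.238 in.
Since a = 2.238 ≤ h_f = 3.7 in, the stress block lies entirely in the flange; analyse as a rectangular beam of width b_f.
M_n = T(d − a/2) = 139.8 × (32.4 − 1.119) = 4373.1 kip·in.
M_n = 4373.1/12 = 364.43 kip·ft.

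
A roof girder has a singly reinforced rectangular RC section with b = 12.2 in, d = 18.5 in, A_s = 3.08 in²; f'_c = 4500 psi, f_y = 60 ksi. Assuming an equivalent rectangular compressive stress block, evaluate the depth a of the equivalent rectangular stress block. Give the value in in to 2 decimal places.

T = A_s f_y = 3.08 × 60 = 184.8 kips.
a = T/(0.85 f'_c b) = 184.8/(0.85 × 4.5 × 12.2) = 3.96 in.

a ≈ 3.96 in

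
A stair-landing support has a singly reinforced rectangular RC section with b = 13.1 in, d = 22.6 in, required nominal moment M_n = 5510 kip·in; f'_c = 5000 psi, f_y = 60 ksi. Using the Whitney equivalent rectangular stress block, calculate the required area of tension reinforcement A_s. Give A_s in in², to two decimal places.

A_s ≈ 4.56 in²

From M_n = 0.85 f'_c a b (d − a/2):
a = d − √(d² − 2M_n/(0.85 f'_c b)) = 22.6 − √(22.6² − 2 × 5510/(0.85 × 5 × 13.1)) = 4.913 in.
A_s = 0.85 f'_c a b / f_y = 0.85 × 5 × 4.913 × 13.1 / 60 = 4.559 in².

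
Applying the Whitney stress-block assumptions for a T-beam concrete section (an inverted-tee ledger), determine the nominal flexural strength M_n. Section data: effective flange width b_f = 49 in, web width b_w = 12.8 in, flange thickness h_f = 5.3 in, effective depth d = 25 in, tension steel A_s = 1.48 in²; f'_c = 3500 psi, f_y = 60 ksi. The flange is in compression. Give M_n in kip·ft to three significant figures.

Tension: T = A_s f_y = 1.48 × 60 = 88.8 kips.
Try a within the flange: a = T/(0.85 f'_c b_f) = 88.8/(0.85 × 3.5 × 49) = 0.609 in.
Since a = 0.609 ≤ h_f = 5.3 in, the stress block lies entirely in the flange; analyse as a rectangular beam of width b_f.
M_n = T(d − a/2) = 88.8 × (25 − 0.3045) = 2193.0 kip·in.
M_n = 2193.0/12 = 182.75 kip·ft.

M_n ≈ 183 kip·ft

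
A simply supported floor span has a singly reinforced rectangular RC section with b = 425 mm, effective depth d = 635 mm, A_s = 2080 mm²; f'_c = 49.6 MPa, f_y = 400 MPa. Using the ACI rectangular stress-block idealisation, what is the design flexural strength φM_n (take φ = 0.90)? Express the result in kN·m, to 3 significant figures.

φM_n ≈ 458 kN·m

T = A_s f_y = 2080 × 400 = 832000 N = 832 kN.
From C = T: a = T/(0.85 f'_c b) = 832000/(0.85 × 49.6 × 425) = 46.43 mm.
M_n = T(d − a/2) = 832 kN × (635 − 23.215) mm = 509.01 kN·m.
φM_n = 0.90 × 509.01 = 458.11 kN·m.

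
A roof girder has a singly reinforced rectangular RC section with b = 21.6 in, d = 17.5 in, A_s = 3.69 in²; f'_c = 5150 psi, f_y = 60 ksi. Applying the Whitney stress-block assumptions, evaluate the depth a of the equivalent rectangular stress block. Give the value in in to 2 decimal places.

a ≈ 2.34 in

T = A_s f_y = 3.69 × 60 = 221.4 kips.
a = T/(0.85 f'_c b) = 221.4/(0.85 × 5.15 × 21.6) = 2.34 in.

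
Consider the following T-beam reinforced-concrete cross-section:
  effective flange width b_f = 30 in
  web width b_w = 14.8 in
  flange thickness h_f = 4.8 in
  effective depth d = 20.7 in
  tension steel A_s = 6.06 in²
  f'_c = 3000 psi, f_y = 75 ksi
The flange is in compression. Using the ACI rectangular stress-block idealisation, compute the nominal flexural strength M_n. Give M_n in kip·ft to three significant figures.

Tension: T = A_s f_y = 6.06 × 75 = 454.5 kips.
Try a within the flange: a = T/(0.85 f'_c b_f) = 454.5/(0.85 × 3 × 30) = 5.941 in.
a = 5.941 > h_f = 4.8 in: the block extends into the web. Split into flange-overhang and web parts.
C_f = 0.85 f'_c (b_f − b_w) h_f = 0.85 × 3 × (30 − 14.8) × 4.8 = 186.0 kips.
Remaining web compression depth: a_w = (T − C_f)/(0.85 f'_c b_w) = (454.5 − 186.0)/(0.85 × 3 × 14.8) = 7.114 in.
M_n = C_f(d − h_f/2) + (T − C_f)(d − a_w/2) = 186.0 × (20.7 − 2.4) + 268.5 × (20.7 − 3.557) = 3403.8 + 4602.9 = 8006.7 kip·in.
M_n = 8006.7/12 = 667.23 kip·ft.

M_n ≈ 667 kip·ft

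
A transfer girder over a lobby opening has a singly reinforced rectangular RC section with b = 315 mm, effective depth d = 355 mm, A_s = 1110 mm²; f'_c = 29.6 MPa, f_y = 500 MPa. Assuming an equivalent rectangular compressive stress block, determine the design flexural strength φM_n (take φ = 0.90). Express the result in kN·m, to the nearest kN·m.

φM_n ≈ 160 kN·m

T = A_s f_y = 1110 × 500 = 555000 N = 555 kN.
From C = T: a = T/(0.85 f'_c b) = 555000/(0.85 × 29.6 × 315) = 70.03 mm.
M_n = T(d − a/2) = 555 kN × (355 − 35.015) mm = 177.59 kN·m.
φM_n = 0.90 × 177.59 = 159.83 kN·m.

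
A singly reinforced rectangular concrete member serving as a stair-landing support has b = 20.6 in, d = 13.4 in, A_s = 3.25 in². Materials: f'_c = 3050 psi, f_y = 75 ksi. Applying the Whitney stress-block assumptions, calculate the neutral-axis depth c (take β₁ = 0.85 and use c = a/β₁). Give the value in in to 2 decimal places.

c ≈ 5.37 in

T = A_s f_y = 3.25 × 75 = 243.75 kips.
a = T/(0.85 f'_c b) = 243.75/(0.85 × 3.05 × 20.6) = 4.5641 in.
With β₁ = 0.85, c = a/β₁ = 4.5641/0.85 = 5.37 in.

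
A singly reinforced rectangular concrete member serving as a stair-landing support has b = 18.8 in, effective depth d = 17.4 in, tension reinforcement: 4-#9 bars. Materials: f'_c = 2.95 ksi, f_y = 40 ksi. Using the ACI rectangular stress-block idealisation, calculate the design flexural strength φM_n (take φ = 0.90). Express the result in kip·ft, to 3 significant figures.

A_s = 4 × 1 = 4 in².
T = A_s f_y = 4 × 40 = 160 kips.
a = T/(0.85 f'_c b) = 160/(0.85 × 2.95 × 18.8) = 3.394 in.
M_n = T(d − a/2) = 160 × (17.4 − 1.697) = 2512.5 kip·in = 2512.5/12 = 209.38 kip·ft.
φM_n = 0.90 × 209.38 = 188.44 kip·ft.

φM_n ≈ 188 kip·ft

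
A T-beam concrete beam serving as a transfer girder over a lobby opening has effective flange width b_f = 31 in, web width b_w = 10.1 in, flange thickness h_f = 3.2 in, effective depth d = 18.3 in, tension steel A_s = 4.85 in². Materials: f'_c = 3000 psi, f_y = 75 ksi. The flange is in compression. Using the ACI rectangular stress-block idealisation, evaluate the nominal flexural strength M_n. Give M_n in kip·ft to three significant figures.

Tension: T = A_s f_y = 4.85 × 75 = 363.75 kips.
Try a within the flange: a = T/(0.85 f'_c b_f) = 363.75/(0.85 × 3 × 31) = 4.602 in.
a = 4.602 > h_f = 3.2 in: the block extends into the web. Split into flange-overhang and web parts.
C_f = 0.85 f'_c (b_f − b_w) h_f = 0.85 × 3 × (31 − 10.1) × 3.2 = 170.5 kips.
Remaining web compression depth: a_w = (T − C_f)/(0.85 f'_c b_w) = (363.75 − 170.5)/(0.85 × 3 × 10.1) = 7.503 in.
M_n = C_f(d − h_f/2) + (T − C_f)(d − a_w/2) = 170.5 × (18.3 − 1.6) + 193.25 × (18.3 − 3.7515) = 2847.4 + 2811.5 = 5658.9 kip·in.
M_n = 5658.9/12 = 471.58 kip·ft.

M_n ≈ 472 kip·ft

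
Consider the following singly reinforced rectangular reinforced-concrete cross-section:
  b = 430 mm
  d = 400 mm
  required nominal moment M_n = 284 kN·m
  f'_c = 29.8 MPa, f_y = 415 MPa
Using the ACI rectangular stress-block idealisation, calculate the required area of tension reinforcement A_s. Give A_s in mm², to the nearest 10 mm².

A_s ≈ 1880 mm²

With M_n = 0.85 f'_c a b (d − a/2), solve the quadratic for a:
a = d − √(d² − 2M_n/(0.85 f'_c b)) = 400 − √(400² − 2 × 284×10⁶/(0.85 × 29.8 × 430)) = 71.59 mm.
A_s = 0.85 f'_c a b / f_y = 0.85 × 29.8 × 71.59 × 430 / 415 = 1878.9 mm².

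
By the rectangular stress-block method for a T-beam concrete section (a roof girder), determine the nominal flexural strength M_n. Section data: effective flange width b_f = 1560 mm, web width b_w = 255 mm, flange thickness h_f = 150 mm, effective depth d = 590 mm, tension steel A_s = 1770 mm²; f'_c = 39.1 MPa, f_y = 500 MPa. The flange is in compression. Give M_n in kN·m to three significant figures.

Tension: T = A_s f_y = 1770 × 500 = 885000 N.
Try a within the flange: a = T/(0.85 f'_c b_f) = 885000/(0.85 × 39.1 × 1560) = 17.07 mm.
Since a = 17.07 ≤ h_f = 150 mm, the stress block lies entirely in the flange; analyse as a rectangular beam of width b_f.
M_n = T(d − a/2) = 885000 × (590 − 8.535) = 514.60 × 10⁶ N·mm.
M_n = 514.60 kN·m.

M_n ≈ 515 kN·m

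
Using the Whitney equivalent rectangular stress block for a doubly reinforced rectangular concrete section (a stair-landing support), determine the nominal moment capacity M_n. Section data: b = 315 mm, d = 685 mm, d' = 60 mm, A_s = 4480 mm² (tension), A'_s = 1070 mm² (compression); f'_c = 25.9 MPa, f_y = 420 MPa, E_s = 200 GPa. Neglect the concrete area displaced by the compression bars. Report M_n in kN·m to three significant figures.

M_n ≈ 1110 kN·m

Assume both tension and compression steel yield.
Net tension couple steel: A_s − A'_s = 3410 mm².
a = (A_s − A'_s) f_y / (0.85 f'_c b) = 1432200/(0.85 × 25.9 × 315) = 206.53 mm.
c = a/β₁ = 206.53/0.85 = 242.98 mm; ε'_s = 0.003(c − d')/c = 0.0023 ≥ f_y/E_s = 0.0021, so compression steel does yield.
M_n = (A_s − A'_s) f_y (d − a/2) + A'_s f_y (d − d') = [1432200 × (685 − 103.265) + 449400 × (685 − 60)] × 10⁻⁶ = 833.16 + 280.88 = 1114.04 kN·m.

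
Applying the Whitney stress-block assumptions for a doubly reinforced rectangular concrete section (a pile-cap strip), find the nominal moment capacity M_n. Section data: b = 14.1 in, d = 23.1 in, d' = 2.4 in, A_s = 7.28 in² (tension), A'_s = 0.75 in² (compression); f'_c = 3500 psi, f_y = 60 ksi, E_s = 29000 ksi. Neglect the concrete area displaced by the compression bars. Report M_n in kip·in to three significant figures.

Assume both steels yield.
a = (A_s − A'_s) f_y/(0.85 f'_c b) = (7.28 − 0.75) × 60/(0.85 × 3.5 × 14.1) = 9.340 in.
c = a/β₁ = 9.340/0.85 = 10.988 in; ε'_s = 0.003(c − d')/c = 0.0023 ≥ ε_y = 0.0021, so the compression steel yields.
M_n = (A_s − A'_s) f_y (d − a/2) + A'_s f_y (d − d') = 391.8 × (23.1 − 4.67) + 45 × (23.1 − 2.4) = 7220.9 + 931.5 = 8152.4 kip·in.

M_n ≈ 8150 kip·in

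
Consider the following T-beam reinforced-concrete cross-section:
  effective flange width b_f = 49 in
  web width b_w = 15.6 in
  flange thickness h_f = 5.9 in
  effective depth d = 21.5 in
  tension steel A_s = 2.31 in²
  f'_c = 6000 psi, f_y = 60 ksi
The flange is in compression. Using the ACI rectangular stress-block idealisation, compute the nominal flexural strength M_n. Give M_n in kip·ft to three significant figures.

Tension: T = A_s f_y = 2.31 × 60 = 138.6 kips.
Try a within the flange: a = T/(0.85 f'_c b_f) = 138.6/(0.85 × 6 × 49) = 0.555 in.
Since a = 0.555 ≤ h_f = 5.9 in, the stress block lies entirely in the flange; analyse as a rectangular beam of width b_f.
M_n = T(d − a/2) = 138.6 × (21.5 − 0.2775) = 2941.4 kip·in.
M_n = 2941.4/12 = 245.12 kip·ft.

M_n ≈ 245 kip·ft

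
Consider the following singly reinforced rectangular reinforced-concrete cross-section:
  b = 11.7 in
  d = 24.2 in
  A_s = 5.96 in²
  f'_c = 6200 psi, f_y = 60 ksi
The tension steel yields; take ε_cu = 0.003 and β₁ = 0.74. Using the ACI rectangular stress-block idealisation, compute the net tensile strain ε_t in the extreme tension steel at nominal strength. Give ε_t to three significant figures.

ε_t ≈ 0.00626

a = A_s f_y/(0.85 f'_c b) = 5.800 in.
β₁ = 0.74, so c = a/β₁ = 5.800/0.74 = 7.838 in.
From the linear strain diagram with ε_cu = 0.003: ε_t = 0.003 (d − c)/c = 0.003 × (24.2 − 7.838)/7.838 = 0.00626.
Since ε_t ≥ 0.005, the section is tension-controlled.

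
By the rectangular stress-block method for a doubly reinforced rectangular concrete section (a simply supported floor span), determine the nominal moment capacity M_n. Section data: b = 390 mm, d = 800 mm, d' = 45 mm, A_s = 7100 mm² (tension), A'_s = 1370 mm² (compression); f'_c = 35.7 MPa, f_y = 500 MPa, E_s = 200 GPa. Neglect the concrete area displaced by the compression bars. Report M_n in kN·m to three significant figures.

M_n ≈ 2460 kN·m

Assume both tension and compression steel yield.
Net tension couple steel: A_s − A'_s = 5730 mm².
a = (A_s − A'_s) f_y / (0.85 f'_c b) = 2865000/(0.85 × 35.7 × 390) = 242.09 mm.
c = a/β₁ = 242.09/0.795 = 304.52 mm; ε'_s = 0.003(c − d')/c = 0.0026 ≥ f_y/E_s = 0.0025, so compression steel does yield.
M_n = (A_s − A'_s) f_y (d − a/2) + A'_s f_y (d − d') = [2865000 × (800 − 121.045) + 685000 × (800 − 45)] × 10⁻⁶ = 1945.21 + 517.18 = 2462.39 kN·m.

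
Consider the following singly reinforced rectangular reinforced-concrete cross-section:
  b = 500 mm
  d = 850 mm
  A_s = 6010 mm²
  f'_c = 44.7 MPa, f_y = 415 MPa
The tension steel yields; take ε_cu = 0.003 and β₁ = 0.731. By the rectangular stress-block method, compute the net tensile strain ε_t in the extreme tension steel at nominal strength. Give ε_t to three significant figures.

a = A_s f_y/(0.85 f'_c b) = 131.29 mm.
β₁ = 0.731, so c = a/β₁ = 131.29/0.731 = 179.60 mm.
From the linear strain diagram with ε_cu = 0.003: ε_t = 0.003 (d − c)/c = 0.003 × (850 − 179.60)/179.60 = 0.0112.
Since ε_t ≥ 0.005, the section is tension-controlled.

ε_t ≈ 0.0112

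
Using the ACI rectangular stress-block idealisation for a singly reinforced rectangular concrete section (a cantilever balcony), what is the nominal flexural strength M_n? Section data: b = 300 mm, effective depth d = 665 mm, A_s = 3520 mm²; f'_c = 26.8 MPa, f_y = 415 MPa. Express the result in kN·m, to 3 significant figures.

T = A_s f_y = 3520 × 415 = 1460800 N = 1460.8 kN.
From C = T: a = T/(0.85 f'_c b) = 1460800/(0.85 × 26.8 × 300) = 213.75 mm.
M_n = T(d − a/2) = 1460.8 kN × (665 − 106.875) mm = 815.31 kN·m.

M_n ≈ 815 kN·m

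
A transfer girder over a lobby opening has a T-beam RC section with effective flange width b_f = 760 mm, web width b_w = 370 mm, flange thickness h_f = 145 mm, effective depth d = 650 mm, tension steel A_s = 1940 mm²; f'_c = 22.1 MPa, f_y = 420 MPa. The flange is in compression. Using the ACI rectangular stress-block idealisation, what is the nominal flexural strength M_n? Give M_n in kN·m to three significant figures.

Tension: T = A_s f_y = 1940 × 420 = 814800 N.
Try a within the flange: a = T/(0.85 f'_c b_f) = 814800/(0.85 × 22.1 × 760) = 57.07 mm.
Since a = 57.07 ≤ h_f = 145 mm, the stress block lies entirely in the flange; analyse as a rectangular beam of width b_f.
M_n = T(d − a/2) = 814800 × (650 − 28.535) = 506.37 × 10⁶ N·mm.
M_n = 506.37 kN·m.

M_n ≈ 506 kN·m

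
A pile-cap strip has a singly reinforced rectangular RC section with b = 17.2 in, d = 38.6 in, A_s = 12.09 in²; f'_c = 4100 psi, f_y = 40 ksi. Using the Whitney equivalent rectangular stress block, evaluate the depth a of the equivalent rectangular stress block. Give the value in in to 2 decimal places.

a ≈ 8.07 in

T = A_s f_y = 12.09 × 40 = 483.6 kips.
a = T/(0.85 f'_c b) = 483.6/(0.85 × 4.1 × 17.2) = 8.07 in.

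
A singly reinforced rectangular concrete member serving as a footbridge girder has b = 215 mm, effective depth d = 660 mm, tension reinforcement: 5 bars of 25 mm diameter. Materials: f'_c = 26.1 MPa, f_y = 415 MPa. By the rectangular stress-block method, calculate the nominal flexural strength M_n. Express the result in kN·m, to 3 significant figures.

A_s = 5 × 491 = 2455 mm².
T = A_s f_y = 2455 × 415 = 1018825 N = 1018.825 kN.
From C = T: a = T/(0.85 f'_c b) = 1018825/(0.85 × 26.1 × 215) = 213.60 mm.
M_n = T(d − a/2) = 1018.825 kN × (660 − 106.8) mm = 563.61 kN·m.

M_n ≈ 564 kN·m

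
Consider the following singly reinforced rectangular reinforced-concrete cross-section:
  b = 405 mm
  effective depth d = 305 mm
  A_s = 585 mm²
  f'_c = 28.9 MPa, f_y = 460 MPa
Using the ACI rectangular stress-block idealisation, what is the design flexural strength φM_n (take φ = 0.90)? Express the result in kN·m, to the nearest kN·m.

φM_n ≈ 71 kN·m

T = A_s f_y = 585 × 460 = 269100 N = 269.1 kN.
From C = T: a = T/(0.85 f'_c b) = 269100/(0.85 × 28.9 × 405) = 27.05 mm.
M_n = T(d − a/2) = 269.1 kN × (305 − 13.525) mm = 78.44 kN·m.
φM_n = 0.90 × 78.44 = 70.60 kN·m.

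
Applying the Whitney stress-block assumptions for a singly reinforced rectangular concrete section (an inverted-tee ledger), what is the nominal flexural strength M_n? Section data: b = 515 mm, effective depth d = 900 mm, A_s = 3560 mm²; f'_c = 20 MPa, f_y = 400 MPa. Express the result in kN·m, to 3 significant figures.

T = A_s f_y = 3560 × 400 = 1424000 N = 1424 kN.
From C = T: a = T/(0.85 f'_c b) = 1424000/(0.85 × 20 × 515) = 162.65 mm.
M_n = T(d − a/2) = 1424 kN × (900 − 81.325) mm = 1165.79 kN·m.

M_n ≈ 1170 kN·m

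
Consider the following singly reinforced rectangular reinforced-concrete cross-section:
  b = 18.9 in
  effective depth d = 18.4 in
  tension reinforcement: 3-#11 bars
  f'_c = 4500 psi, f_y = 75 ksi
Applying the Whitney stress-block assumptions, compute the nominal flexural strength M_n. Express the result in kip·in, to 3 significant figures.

M_n ≈ 5610 kip·in

A_s = 3 × 1.56 = 4.68 in².
T = A_s f_y = 4.68 × 75 = 351 kips.
a = T/(0.85 f'_c b) = 351/(0.85 × 4.5 × 18.9) = 4.855 in.
M_n = T(d − a/2) = 351 × (18.4 − 2.4275) = 5606.3 kip·in.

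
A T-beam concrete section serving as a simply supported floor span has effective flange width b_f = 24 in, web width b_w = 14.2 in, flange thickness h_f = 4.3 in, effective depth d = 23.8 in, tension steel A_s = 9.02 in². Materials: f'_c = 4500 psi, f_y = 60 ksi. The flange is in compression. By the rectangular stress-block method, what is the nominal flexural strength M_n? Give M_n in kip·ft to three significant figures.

M_n ≈ 934 kip·ft

Tension: T = A_s f_y = 9.02 × 60 = 541.2 kips.
Try a within the flange: a = T/(0.85 f'_c b_f) = 541.2/(0.85 × 4.5 × 24) = 5.895 in.
a = 5.895 > h_f = 4.3 in: the block extends into the web. Split into flange-overhang and web parts.
C_f = 0.85 f'_c (b_f − b_w) h_f = 0.85 × 4.5 × (24 − 14.2) × 4.3 = 161.2 kips.
Remaining web compression depth: a_w = (T − C_f)/(0.85 f'_c b_w) = (541.2 − 161.2)/(0.85 × 4.5 × 14.2) = 6.996 in.
M_n = C_f(d − h_f/2) + (T − C_f)(d − a_w/2) = 161.2 × (23.8 − 2.15) + 380 × (23.8 − 3.498) = 3490.0 + 7714.8 = 11204.8 kip·in.
M_n = 11204.8/12 = 933.73 kip·ft.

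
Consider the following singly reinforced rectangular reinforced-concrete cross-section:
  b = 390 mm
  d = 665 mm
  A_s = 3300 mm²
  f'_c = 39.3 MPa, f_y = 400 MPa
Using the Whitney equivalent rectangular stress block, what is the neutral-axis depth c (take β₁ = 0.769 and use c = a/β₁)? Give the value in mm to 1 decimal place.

c ≈ 131.8 mm

T = A_s f_y = 3300 × 400 = 1320000 N = 1320 kN.
Setting C = 0.85 f'_c a b equal to T: a = 1320000/(0.85 × 39.3 × 390) = 101.321 mm.
With β₁ = 0.769, c = a/β₁ = 101.321/0.769 = 131.8 mm.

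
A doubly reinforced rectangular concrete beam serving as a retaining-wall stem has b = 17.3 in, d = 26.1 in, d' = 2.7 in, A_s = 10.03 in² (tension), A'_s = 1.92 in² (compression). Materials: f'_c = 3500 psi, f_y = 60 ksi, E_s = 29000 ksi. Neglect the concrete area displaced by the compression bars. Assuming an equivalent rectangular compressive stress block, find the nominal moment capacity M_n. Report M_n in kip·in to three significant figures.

Assume both steels yield.
a = (A_s − A'_s) f_y/(0.85 f'_c b) = (10.03 − 1.92) × 60/(0.85 × 3.5 × 17.3) = 9.455 in.
c = a/β₁ = 9.455/0.85 = 11.124 in; ε'_s = 0.003(c − d')/c = 0.0023 ≥ ε_y = 0.0021, so the compression steel yields.
M_n = (A_s − A'_s) f_y (d − a/2) + A'_s f_y (d − d') = 486.6 × (26.1 − 4.7275) + 115.2 × (26.1 − 2.7) = 10399.9 + 2695.7 = 13095.6 kip·in.

M_n ≈ 13100 kip·in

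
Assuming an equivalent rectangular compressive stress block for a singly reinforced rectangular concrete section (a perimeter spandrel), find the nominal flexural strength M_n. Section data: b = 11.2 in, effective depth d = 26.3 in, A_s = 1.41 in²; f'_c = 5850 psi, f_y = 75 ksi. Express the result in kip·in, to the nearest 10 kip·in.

M_n ≈ 2680 kip·in

T = A_s f_y = 1.41 × 75 = 105.75 kips.
a = T/(0.85 f'_c b) = 105.75/(0.85 × 5.85 × 11.2) = 1.899 in.
M_n = T(d − a/2) = 105.75 × (26.3 − 0.9495) = 2680.8 kip·in.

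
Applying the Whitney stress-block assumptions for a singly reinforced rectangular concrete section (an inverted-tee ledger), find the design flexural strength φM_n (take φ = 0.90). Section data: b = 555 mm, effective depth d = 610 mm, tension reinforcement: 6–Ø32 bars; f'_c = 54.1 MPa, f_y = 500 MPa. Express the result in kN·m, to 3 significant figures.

A_s = 6 × 804 = 4824 mm².
T = A_s f_y = 4824 × 500 = 2412000 N = 2412 kN.
From C = T: a = T/(0.85 f'_c b) = 2412000/(0.85 × 54.1 × 555) = 94.51 mm.
M_n = T(d − a/2) = 2412 kN × (610 − 47.255) mm = 1357.34 kN·m.
φM_n = 0.90 × 1357.34 = 1221.61 kN·m.

φM_n ≈ 1220 kN·m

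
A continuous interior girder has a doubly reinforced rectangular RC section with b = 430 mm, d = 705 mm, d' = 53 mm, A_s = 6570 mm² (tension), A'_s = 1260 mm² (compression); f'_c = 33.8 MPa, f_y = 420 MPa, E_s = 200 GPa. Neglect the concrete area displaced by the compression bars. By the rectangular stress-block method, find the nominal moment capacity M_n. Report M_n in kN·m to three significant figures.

M_n ≈ 1720 kN·m

Assume both tension and compression steel yield.
Net tension couple steel: A_s − A'_s = 5310 mm².
a = (A_s − A'_s) f_y / (0.85 f'_c b) = 2230200/(0.85 × 33.8 × 430) = 180.53 mm.
c = a/β₁ = 180.53/0.809 = 223.15 mm; ε'_s = 0.003(c − d')/c = 0.0023 ≥ f_y/E_s = 0.0021, so compression steel does yield.
M_n = (A_s − A'_s) f_y (d − a/2) + A'_s f_y (d − d') = [2230200 × (705 − 90.265) + 529200 × (705 − 53)] × 10⁻⁶ = 1370.98 + 345.04 = 1716.02 kN·m.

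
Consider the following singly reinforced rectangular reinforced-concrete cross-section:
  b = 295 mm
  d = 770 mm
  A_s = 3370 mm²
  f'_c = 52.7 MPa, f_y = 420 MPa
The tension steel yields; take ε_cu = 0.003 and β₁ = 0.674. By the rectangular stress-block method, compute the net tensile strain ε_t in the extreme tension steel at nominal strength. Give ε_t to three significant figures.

a = A_s f_y/(0.85 f'_c b) = 107.11 mm.
β₁ = 0.674, so c = a/β₁ = 107.11/0.674 = 158.92 mm.
From the linear strain diagram with ε_cu = 0.003: ε_t = 0.003 (d − c)/c = 0.003 × (770 − 158.92)/158.92 = 0.0115.
Since ε_t ≥ 0.005, the section is tension-controlled.

ε_t ≈ 0.0115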